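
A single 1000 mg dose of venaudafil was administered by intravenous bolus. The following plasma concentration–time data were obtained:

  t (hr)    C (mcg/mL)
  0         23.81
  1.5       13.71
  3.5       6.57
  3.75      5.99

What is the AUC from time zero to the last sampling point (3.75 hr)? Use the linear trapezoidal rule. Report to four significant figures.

Trapezoidal AUC_0→3.75:
  [0→1.5]: (23.81+13.71)/2 × 1.5 = 28.14
  [1.5→3.5]: (13.71+6.57)/2 × 2 = 20.28
  [3.5→3.75]: (6.57+5.99)/2 × 0.25 = 1.57
  Sum = 49.99 mcg/mL·hr

AUC = 49.99 mcg/mL·hr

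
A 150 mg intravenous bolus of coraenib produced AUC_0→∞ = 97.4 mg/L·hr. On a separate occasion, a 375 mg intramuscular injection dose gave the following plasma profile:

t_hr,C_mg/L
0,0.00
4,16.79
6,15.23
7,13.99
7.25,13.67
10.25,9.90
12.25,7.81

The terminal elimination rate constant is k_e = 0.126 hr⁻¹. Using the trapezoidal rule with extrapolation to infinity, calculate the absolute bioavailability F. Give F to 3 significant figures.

Trapezoidal AUC_0→12.25 (intramuscular injection):
  [0→4]: (0.00+16.79)/2 × 4 = 33.58
  [4→6]: (16.79+15.23)/2 × 2 = 32.02
  [6→7]: (15.23+13.99)/2 × 1 = 14.61
  [7→7.25]: (13.99+13.67)/2 × 0.25 = 3.4575
  [7.25→10.25]: (13.67+9.90)/2 × 3 = 35.355
  [10.25→12.25]: (9.90+7.81)/2 × 2 = 17.71
  Sum = 136.7325 mg/L·hr
Tail: C_last/k_e = 7.81/0.126 = 61.984
AUC_0→∞ (intramuscular injection) = 136.7325 + 61.984 = 198.7165 mg/L·hr
F = (AUC_ev/D_ev)/(AUC_iv/D_iv) = (198.7165/375)/(97.4/150) = 0.529911/0.649333 = 0.8161

F = 0.816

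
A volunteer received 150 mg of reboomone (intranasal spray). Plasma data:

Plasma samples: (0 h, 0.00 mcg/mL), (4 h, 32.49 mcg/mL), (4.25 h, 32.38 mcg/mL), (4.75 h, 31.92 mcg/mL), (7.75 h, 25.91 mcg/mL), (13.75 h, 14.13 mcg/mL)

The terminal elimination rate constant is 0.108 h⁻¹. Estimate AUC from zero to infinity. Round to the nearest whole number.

AUC = 427 mcg/mL·h

Trapezoidal AUC_0→13.75:
  [0→4]: (0.00+32.49)/2 × 4 = 64.98
  [4→4.25]: (32.49+32.38)/2 × 0.25 = 8.10875
  [4.25→4.75]: (32.38+31.92)/2 × 0.5 = 16.075
  [4.75→7.75]: (31.92+25.91)/2 × 3 = 86.745
  [7.75→13.75]: (25.91+14.13)/2 × 6 = 120.12
  Sum = 296.02875 mcg/mL·h
Extrapolated tail: C_last / k_e = 14.13 / 0.108 = 130.833
AUC_0→∞ = 296.02875 + 130.833 = 426.86175 mcg/mL·h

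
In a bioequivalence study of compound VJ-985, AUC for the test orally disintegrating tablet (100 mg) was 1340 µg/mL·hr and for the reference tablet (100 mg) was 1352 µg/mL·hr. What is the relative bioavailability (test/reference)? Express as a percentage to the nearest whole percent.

F_rel = 99%

F_rel = (AUC_test/D_test) / (AUC_ref/D_ref)
      = (1340/100) / (1352/100)
      = 13.4 / 13.52 = 0.9911 = 99.11%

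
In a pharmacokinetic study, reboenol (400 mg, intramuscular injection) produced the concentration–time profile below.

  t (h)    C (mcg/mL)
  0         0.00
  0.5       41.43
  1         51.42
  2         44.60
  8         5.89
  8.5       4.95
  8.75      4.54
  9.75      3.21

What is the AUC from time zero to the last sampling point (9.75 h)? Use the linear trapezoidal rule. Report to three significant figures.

Trapezoidal AUC_0→9.75:
  [0→0.5]: (0.00+41.43)/2 × 0.5 = 10.3575
  [0.5→1]: (41.43+51.42)/2 × 0.5 = 23.2125
  [1→2]: (51.42+44.60)/2 × 1 = 48.01
  [2→8]: (44.60+5.89)/2 × 6 = 151.47
  [8→8.5]: (5.89+4.95)/2 × 0.5 = 2.71
  [8.5→8.75]: (4.95+4.54)/2 × 0.25 = 1.18625
  [8.75→9.75]: (4.54+3.21)/2 × 1 = 3.875
  Sum = 240.82125 mcg/mL·h

AUC = 241 mcg/mL·h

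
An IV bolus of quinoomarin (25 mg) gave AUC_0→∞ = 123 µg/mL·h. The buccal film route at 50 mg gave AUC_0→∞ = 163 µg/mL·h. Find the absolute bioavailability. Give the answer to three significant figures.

F = (AUC_ev / D_ev) / (AUC_iv / D_iv)
  = (163/50) / (123/25)
  = 3.26 / 4.92 = 0.6626

F = 0.663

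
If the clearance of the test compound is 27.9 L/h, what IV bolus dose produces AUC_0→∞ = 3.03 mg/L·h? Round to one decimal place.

Dose_iv = CL × AUC_0→∞
     = 27.9 × 3.03 = 84.537 mg

Dose = 84.5 mg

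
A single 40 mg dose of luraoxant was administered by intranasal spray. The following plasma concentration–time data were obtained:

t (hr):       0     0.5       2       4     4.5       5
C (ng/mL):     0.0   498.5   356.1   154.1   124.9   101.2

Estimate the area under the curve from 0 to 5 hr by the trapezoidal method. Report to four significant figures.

AUC = 1402 ng/mL·hr

Trapezoidal AUC_0→5:
  [0→0.5]: (0.0+498.5)/2 × 0.5 = 124.625
  [0.5→2]: (498.5+356.1)/2 × 1.5 = 640.95
  [2→4]: (356.1+154.1)/2 × 2 = 510.2
  [4→4.5]: (154.1+124.9)/2 × 0.5 = 69.75
  [4.5→5]: (124.9+101.2)/2 × 0.5 = 56.525
  Sum = 1402.05 ng/mL·hr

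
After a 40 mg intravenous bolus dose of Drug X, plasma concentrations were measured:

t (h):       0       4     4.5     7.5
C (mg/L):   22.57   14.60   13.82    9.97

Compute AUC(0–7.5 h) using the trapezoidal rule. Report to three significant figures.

AUC = 117 mg/L·h

Trapezoidal AUC_0→7.5:
  [0→4]: (22.57+14.60)/2 × 4 = 74.34
  [4→4.5]: (14.60+13.82)/2 × 0.5 = 7.105
  [4.5→7.5]: (13.82+9.97)/2 × 3 = 35.685
  Sum = 117.13 mg/L·h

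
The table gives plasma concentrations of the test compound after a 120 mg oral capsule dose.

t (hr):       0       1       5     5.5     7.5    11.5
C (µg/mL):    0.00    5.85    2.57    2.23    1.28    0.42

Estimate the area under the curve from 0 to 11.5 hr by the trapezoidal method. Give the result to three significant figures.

Trapezoidal AUC_0→11.5:
  [0→1]: (0.00+5.85)/2 × 1 = 2.925
  [1→5]: (5.85+2.57)/2 × 4 = 16.84
  [5→5.5]: (2.57+2.23)/2 × 0.5 = 1.2
  [5.5→7.5]: (2.23+1.28)/2 × 2 = 3.51
  [7.5→11.5]: (1.28+0.42)/2 × 4 = 3.4
  Sum = 27.875 µg/mL·hr

AUC = 27.9 µg/mL·hr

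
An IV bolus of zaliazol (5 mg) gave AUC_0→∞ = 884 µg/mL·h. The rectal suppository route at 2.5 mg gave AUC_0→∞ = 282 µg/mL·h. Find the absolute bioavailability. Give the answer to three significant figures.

F = (AUC_ev / D_ev) / (AUC_iv / D_iv)
  = (282/2.5) / (884/5)
  = 112.8 / 176.8 = 0.6380

F = 0.638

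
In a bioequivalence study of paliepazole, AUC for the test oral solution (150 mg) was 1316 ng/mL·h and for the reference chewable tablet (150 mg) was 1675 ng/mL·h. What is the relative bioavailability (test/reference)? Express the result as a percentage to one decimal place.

F_rel = (AUC_test/D_test) / (AUC_ref/D_ref)
      = (1316/150) / (1675/150)
      = 8.77333 / 11.1667 = 0.7857 = 78.57%

F_rel = 78.6%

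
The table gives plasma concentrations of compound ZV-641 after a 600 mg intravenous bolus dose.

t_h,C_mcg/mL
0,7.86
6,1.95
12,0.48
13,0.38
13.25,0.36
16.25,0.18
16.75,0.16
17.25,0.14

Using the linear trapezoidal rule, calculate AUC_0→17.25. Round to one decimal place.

AUC = 38.2 mcg/mL·h

Trapezoidal AUC_0→17.25:
  [0→6]: (7.86+1.95)/2 × 6 = 29.43
  [6→12]: (1.95+0.48)/2 × 6 = 7.29
  [12→13]: (0.48+0.38)/2 × 1 = 0.43
  [13→13.25]: (0.38+0.36)/2 × 0.25 = 0.0925
  [13.25→16.25]: (0.36+0.18)/2 × 3 = 0.81
  [16.25→16.75]: (0.18+0.16)/2 × 0.5 = 0.085
  [16.75→17.25]: (0.16+0.14)/2 × 0.5 = 0.075
  Sum = 38.2125 mcg/mL·h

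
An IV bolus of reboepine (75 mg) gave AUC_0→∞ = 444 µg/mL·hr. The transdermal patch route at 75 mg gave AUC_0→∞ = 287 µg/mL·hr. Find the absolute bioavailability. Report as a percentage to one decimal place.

F = (AUC_ev / D_ev) / (AUC_iv / D_iv)
  = (287/75) / (444/75)
  = 3.82667 / 5.92 = 0.6464
  = 64.64%

F = 64.6%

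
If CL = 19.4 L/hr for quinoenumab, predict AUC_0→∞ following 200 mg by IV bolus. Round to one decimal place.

AUC = 10.3 mg/L·hr

AUC_0→∞ = Dose_iv / CL
        = 200 / 19.4 = 10.3093 mg/L·hr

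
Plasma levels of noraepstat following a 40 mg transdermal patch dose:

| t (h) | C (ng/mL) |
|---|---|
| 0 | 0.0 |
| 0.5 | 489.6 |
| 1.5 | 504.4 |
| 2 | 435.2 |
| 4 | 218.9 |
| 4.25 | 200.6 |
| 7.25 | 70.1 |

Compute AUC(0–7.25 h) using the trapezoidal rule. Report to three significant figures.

AUC = 1970 ng/mL·h

Trapezoidal AUC_0→7.25:
  [0→0.5]: (0.0+489.6)/2 × 0.5 = 122.4
  [0.5→1.5]: (489.6+504.4)/2 × 1 = 497.0
  [1.5→2]: (504.4+435.2)/2 × 0.5 = 234.9
  [2→4]: (435.2+218.9)/2 × 2 = 654.1
  [4→4.25]: (218.9+200.6)/2 × 0.25 = 52.4375
  [4.25→7.25]: (200.6+70.1)/2 × 3 = 406.05
  Sum = 1966.8875 ng/mL·h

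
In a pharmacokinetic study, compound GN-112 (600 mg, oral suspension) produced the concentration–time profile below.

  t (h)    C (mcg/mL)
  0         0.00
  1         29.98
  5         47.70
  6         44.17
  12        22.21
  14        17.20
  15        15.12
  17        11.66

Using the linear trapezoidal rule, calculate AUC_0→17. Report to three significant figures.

AUC = 498 mcg/mL·h

Trapezoidal AUC_0→17:
  [0→1]: (0.00+29.98)/2 × 1 = 14.99
  [1→5]: (29.98+47.70)/2 × 4 = 155.36
  [5→6]: (47.70+44.17)/2 × 1 = 45.935
  [6→12]: (44.17+22.21)/2 × 6 = 199.14
  [12→14]: (22.21+17.20)/2 × 2 = 39.41
  [14→15]: (17.20+15.12)/2 × 1 = 16.16
  [15→17]: (15.12+11.66)/2 × 2 = 26.78
  Sum = 497.775 mcg/mL·h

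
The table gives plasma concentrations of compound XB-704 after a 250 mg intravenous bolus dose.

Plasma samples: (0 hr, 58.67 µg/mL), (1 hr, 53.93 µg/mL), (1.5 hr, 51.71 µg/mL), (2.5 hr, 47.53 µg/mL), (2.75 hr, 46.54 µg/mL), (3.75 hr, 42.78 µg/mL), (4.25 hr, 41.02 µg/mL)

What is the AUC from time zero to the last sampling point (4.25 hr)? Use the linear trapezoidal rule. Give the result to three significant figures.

AUC = 210 µg/mL·hr

Trapezoidal AUC_0→4.25:
  [0→1]: (58.67+53.93)/2 × 1 = 56.3
  [1→1.5]: (53.93+51.71)/2 × 0.5 = 26.41
  [1.5→2.5]: (51.71+47.53)/2 × 1 = 49.62
  [2.5→2.75]: (47.53+46.54)/2 × 0.25 = 11.75875
  [2.75→3.75]: (46.54+42.78)/2 × 1 = 44.66
  [3.75→4.25]: (42.78+41.02)/2 × 0.5 = 20.95
  Sum = 209.69875 µg/mL·hr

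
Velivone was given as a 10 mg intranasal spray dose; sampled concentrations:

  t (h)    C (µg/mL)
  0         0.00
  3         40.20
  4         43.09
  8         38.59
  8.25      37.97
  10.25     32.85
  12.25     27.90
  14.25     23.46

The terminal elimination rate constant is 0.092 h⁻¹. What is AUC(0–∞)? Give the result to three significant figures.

Trapezoidal AUC_0→14.25:
  [0→3]: (0.00+40.20)/2 × 3 = 60.3
  [3→4]: (40.20+43.09)/2 × 1 = 41.645
  [4→8]: (43.09+38.59)/2 × 4 = 163.36
  [8→8.25]: (38.59+37.97)/2 × 0.25 = 9.57
  [8.25→10.25]: (37.97+32.85)/2 × 2 = 70.82
  [10.25→12.25]: (32.85+27.90)/2 × 2 = 60.75
  [12.25→14.25]: (27.90+23.46)/2 × 2 = 51.36
  Sum = 457.805 µg/mL·h
Extrapolated tail: C_last / k_e = 23.46 / 0.092 = 255.000
AUC_0→∞ = 457.805 + 255.000 = 712.805 µg/mL·h

AUC = 713 µg/mL·h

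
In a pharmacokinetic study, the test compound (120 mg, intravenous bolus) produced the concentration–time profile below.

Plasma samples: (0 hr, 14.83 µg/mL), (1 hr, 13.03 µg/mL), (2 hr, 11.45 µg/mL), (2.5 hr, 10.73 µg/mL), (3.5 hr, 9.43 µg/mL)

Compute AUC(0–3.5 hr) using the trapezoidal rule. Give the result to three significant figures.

AUC = 41.8 µg/mL·hr

Trapezoidal AUC_0→3.5:
  [0→1]: (14.83+13.03)/2 × 1 = 13.93
  [1→2]: (13.03+11.45)/2 × 1 = 12.24
  [2→2.5]: (11.45+10.73)/2 × 0.5 = 5.545
  [2.5→3.5]: (10.73+9.43)/2 × 1 = 10.08
  Sum = 41.795 µg/mL·hr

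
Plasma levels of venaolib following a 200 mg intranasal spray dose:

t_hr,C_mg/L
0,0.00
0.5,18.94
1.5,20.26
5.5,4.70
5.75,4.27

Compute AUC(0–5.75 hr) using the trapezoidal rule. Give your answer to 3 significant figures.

AUC = 75.4 mg/L·hr

Trapezoidal AUC_0→5.75:
  [0→0.5]: (0.00+18.94)/2 × 0.5 = 4.735
  [0.5→1.5]: (18.94+20.26)/2 × 1 = 19.6
  [1.5→5.5]: (20.26+4.70)/2 × 4 = 49.92
  [5.5→5.75]: (4.70+4.27)/2 × 0.25 = 1.12125
  Sum = 75.37625 mg/L·hr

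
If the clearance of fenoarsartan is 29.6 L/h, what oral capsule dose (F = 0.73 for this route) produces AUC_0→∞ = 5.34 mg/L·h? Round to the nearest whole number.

Dose = CL × AUC_0→∞ / F
     = 29.6 × 5.34 / 0.73 = 216.526 mg

Dose = 217 mg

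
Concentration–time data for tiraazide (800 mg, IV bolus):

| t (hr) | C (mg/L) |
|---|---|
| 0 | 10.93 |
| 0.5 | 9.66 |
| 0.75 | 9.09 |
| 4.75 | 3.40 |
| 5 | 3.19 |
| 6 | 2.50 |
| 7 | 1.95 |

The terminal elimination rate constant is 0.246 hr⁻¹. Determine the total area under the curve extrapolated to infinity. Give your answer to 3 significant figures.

Trapezoidal AUC_0→7:
  [0→0.5]: (10.93+9.66)/2 × 0.5 = 5.1475
  [0.5→0.75]: (9.66+9.09)/2 × 0.25 = 2.34375
  [0.75→4.75]: (9.09+3.40)/2 × 4 = 24.98
  [4.75→5]: (3.40+3.19)/2 × 0.25 = 0.82375
  [5→6]: (3.19+2.50)/2 × 1 = 2.845
  [6→7]: (2.50+1.95)/2 × 1 = 2.225
  Sum = 38.365 mg/L·hr
Extrapolated tail: C_last / k_e = 1.95 / 0.246 = 7.927
AUC_0→∞ = 38.365 + 7.927 = 46.292 mg/L·hr

AUC = 46.3 mg/L·hr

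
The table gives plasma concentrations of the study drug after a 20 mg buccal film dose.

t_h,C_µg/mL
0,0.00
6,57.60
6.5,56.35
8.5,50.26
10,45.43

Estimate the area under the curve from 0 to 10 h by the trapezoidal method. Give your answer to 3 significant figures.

Trapezoidal AUC_0→10:
  [0→6]: (0.00+57.60)/2 × 6 = 172.8
  [6→6.5]: (57.60+56.35)/2 × 0.5 = 28.4875
  [6.5→8.5]: (56.35+50.26)/2 × 2 = 106.61
  [8.5→10]: (50.26+45.43)/2 × 1.5 = 71.7675
  Sum = 379.665 µg/mL·h

AUC = 380 µg/mL·h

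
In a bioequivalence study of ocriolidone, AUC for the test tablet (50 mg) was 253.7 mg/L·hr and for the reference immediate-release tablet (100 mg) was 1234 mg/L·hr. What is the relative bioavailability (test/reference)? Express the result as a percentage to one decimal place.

F_rel = 41.1%

F_rel = (AUC_test/D_test) / (AUC_ref/D_ref)
      = (253.7/50) / (1234/100)
      = 5.074 / 12.34 = 0.4112 = 41.12%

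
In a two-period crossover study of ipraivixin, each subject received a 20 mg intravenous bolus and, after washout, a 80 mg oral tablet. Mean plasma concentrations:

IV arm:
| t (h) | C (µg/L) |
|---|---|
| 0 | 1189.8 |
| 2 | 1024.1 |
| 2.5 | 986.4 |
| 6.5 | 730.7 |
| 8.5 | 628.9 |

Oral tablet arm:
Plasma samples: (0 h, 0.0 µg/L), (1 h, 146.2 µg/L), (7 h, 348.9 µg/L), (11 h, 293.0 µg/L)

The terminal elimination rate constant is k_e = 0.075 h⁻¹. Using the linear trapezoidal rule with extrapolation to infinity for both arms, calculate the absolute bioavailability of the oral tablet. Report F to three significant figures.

F = 0.106

Trapezoidal AUC_0→8.5 (IV):
  [0→2]: (1189.8+1024.1)/2 × 2 = 2213.9
  [2→2.5]: (1024.1+986.4)/2 × 0.5 = 502.625
  [2.5→6.5]: (986.4+730.7)/2 × 4 = 3434.2
  [6.5→8.5]: (730.7+628.9)/2 × 2 = 1359.6
  Sum = 7510.325 µg/L·h
IV tail: 628.9/0.075 = 8385.333; AUC_iv,0→∞ = 7510.325 + 8385.333 = 15895.658 µg/L·h
Trapezoidal AUC_0→11 (oral tablet):
  [0→1]: (0.0+146.2)/2 × 1 = 73.1
  [1→7]: (146.2+348.9)/2 × 6 = 1485.3
  [7→11]: (348.9+293.0)/2 × 4 = 1283.8
  Sum = 2842.2 µg/L·h
oral tablet tail: 293.0/0.075 = 3906.667; AUC_ev,0→∞ = 2842.2 + 3906.667 = 6748.867 µg/L·h
F = (AUC_ev/D_ev)/(AUC_iv/D_iv) = (6748.867/80)/(15895.658/20) = 84.3608/794.7829 = 0.1061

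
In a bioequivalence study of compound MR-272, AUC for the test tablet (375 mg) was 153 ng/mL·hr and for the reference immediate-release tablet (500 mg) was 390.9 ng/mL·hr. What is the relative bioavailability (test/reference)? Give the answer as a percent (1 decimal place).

F_rel = (AUC_test/D_test) / (AUC_ref/D_ref)
      = (153/375) / (390.9/500)
      = 0.408 / 0.7818 = 0.5219 = 52.19%

F_rel = 52.2%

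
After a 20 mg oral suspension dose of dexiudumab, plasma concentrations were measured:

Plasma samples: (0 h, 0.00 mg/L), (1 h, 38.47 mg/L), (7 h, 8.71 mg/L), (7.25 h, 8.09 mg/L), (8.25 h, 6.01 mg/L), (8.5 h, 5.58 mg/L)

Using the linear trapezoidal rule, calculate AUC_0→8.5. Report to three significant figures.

AUC = 171 mg/L·h

Trapezoidal AUC_0→8.5:
  [0→1]: (0.00+38.47)/2 × 1 = 19.235
  [1→7]: (38.47+8.71)/2 × 6 = 141.54
  [7→7.25]: (8.71+8.09)/2 × 0.25 = 2.1
  [7.25→8.25]: (8.09+6.01)/2 × 1 = 7.05
  [8.25→8.5]: (6.01+5.58)/2 × 0.25 = 1.44875
  Sum = 171.37375 mg/L·h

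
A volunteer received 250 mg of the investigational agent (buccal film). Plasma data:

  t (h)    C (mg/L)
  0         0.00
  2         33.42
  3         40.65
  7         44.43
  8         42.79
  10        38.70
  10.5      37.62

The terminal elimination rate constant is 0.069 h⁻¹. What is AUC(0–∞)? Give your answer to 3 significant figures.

AUC = 930 mg/L·h

Trapezoidal AUC_0→10.5:
  [0→2]: (0.00+33.42)/2 × 2 = 33.42
  [2→3]: (33.42+40.65)/2 × 1 = 37.035
  [3→7]: (40.65+44.43)/2 × 4 = 170.16
  [7→8]: (44.43+42.79)/2 × 1 = 43.61
  [8→10]: (42.79+38.70)/2 × 2 = 81.49
  [10→10.5]: (38.70+37.62)/2 × 0.5 = 19.08
  Sum = 384.795 mg/L·h
Extrapolated tail: C_last / k_e = 37.62 / 0.069 = 545.217
AUC_0→∞ = 384.795 + 545.217 = 930.012 mg/L·h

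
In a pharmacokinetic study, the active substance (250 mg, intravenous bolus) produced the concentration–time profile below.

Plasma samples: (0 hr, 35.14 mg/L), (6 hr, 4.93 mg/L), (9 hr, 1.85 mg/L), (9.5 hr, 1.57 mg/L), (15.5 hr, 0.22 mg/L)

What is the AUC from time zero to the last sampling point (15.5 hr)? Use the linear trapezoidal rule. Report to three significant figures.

Trapezoidal AUC_0→15.5:
  [0→6]: (35.14+4.93)/2 × 6 = 120.21
  [6→9]: (4.93+1.85)/2 × 3 = 10.17
  [9→9.5]: (1.85+1.57)/2 × 0.5 = 0.855
  [9.5→15.5]: (1.57+0.22)/2 × 6 = 5.37
  Sum = 136.605 mg/L·hr

AUC = 137 mg/L·hr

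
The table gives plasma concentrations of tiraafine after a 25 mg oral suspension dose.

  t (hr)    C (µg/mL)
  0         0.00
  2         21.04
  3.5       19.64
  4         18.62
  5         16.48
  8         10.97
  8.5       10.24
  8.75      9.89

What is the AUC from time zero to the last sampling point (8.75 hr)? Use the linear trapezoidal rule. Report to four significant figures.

AUC = 127.7 µg/mL·hr

Trapezoidal AUC_0→8.75:
  [0→2]: (0.00+21.04)/2 × 2 = 21.04
  [2→3.5]: (21.04+19.64)/2 × 1.5 = 30.51
  [3.5→4]: (19.64+18.62)/2 × 0.5 = 9.565
  [4→5]: (18.62+16.48)/2 × 1 = 17.55
  [5→8]: (16.48+10.97)/2 × 3 = 41.175
  [8→8.5]: (10.97+10.24)/2 × 0.5 = 5.3025
  [8.5→8.75]: (10.24+9.89)/2 × 0.25 = 2.51625
  Sum = 127.65875 µg/mL·hr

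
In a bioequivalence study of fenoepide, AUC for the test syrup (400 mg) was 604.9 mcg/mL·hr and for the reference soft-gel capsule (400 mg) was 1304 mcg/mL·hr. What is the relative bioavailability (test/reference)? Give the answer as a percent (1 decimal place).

F_rel = 46.4%

F_rel = (AUC_test/D_test) / (AUC_ref/D_ref)
      = (604.9/400) / (1304/400)
      = 1.51225 / 3.26 = 0.4639 = 46.39%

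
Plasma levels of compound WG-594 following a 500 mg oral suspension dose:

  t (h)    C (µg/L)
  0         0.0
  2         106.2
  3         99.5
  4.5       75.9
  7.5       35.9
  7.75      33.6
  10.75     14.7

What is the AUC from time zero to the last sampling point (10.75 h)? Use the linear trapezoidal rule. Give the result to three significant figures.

Trapezoidal AUC_0→10.75:
  [0→2]: (0.0+106.2)/2 × 2 = 106.2
  [2→3]: (106.2+99.5)/2 × 1 = 102.85
  [3→4.5]: (99.5+75.9)/2 × 1.5 = 131.55
  [4.5→7.5]: (75.9+35.9)/2 × 3 = 167.7
  [7.5→7.75]: (35.9+33.6)/2 × 0.25 = 8.6875
  [7.75→10.75]: (33.6+14.7)/2 × 3 = 72.45
  Sum = 589.4375 µg/L·h

AUC = 589 µg/L·h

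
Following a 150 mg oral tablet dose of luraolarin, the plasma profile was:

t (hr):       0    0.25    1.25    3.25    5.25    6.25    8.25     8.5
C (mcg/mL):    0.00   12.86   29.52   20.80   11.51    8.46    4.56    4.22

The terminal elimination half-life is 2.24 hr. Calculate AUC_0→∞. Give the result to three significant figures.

AUC = 143 mcg/mL·hr

Trapezoidal AUC_0→8.5:
  [0→0.25]: (0.00+12.86)/2 × 0.25 = 1.6075
  [0.25→1.25]: (12.86+29.52)/2 × 1 = 21.19
  [1.25→3.25]: (29.52+20.80)/2 × 2 = 50.32
  [3.25→5.25]: (20.80+11.51)/2 × 2 = 32.31
  [5.25→6.25]: (11.51+8.46)/2 × 1 = 9.985
  [6.25→8.25]: (8.46+4.56)/2 × 2 = 13.02
  [8.25→8.5]: (4.56+4.22)/2 × 0.25 = 1.0975
  Sum = 129.53 mcg/mL·hr
k_e = ln2 / t½ = 0.693147 / 2.24 = 0.3094 hr^-1
Extrapolated tail: C_last / k_e = 4.22 / 0.3094 = 13.639
AUC_0→∞ = 129.53 + 13.639 = 143.169 mcg/mL·hr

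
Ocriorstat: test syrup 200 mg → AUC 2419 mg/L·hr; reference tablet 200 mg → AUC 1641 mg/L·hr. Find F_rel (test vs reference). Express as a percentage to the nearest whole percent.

F_rel = 147%

F_rel = (AUC_test/D_test) / (AUC_ref/D_ref)
      = (2419/200) / (1641/200)
      = 12.095 / 8.205 = 1.4741 = 147.41%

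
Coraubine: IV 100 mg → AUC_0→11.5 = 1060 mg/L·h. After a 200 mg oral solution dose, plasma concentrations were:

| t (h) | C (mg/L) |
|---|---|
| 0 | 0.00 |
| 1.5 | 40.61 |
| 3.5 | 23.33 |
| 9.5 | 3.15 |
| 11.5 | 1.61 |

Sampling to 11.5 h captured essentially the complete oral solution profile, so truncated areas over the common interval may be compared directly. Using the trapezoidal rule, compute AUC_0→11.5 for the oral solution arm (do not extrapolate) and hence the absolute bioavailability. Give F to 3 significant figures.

F = 0.0842

Trapezoidal AUC_0→11.5 (oral solution):
  [0→1.5]: (0.00+40.61)/2 × 1.5 = 30.4575
  [1.5→3.5]: (40.61+23.33)/2 × 2 = 63.94
  [3.5→9.5]: (23.33+3.15)/2 × 6 = 79.44
  [9.5→11.5]: (3.15+1.61)/2 × 2 = 4.76
  Sum = 178.5975 mg/L·h
F = (AUC_ev/D_ev)/(AUC_iv/D_iv) = (178.5975/200)/(1060/100) = 0.8929875/10.6 = 0.0842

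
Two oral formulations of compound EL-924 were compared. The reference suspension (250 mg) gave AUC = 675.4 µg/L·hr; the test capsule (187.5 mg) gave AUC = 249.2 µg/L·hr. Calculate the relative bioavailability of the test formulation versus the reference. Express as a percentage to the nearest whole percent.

F_rel = (AUC_test/D_test) / (AUC_ref/D_ref)
      = (249.2/187.5) / (675.4/250)
      = 1.32907 / 2.7016 = 0.4920 = 49.20%

F_rel = 49%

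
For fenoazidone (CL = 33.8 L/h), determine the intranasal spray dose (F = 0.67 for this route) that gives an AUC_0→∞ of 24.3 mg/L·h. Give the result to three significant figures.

Dose = 1230 mg

Dose = CL × AUC_0→∞ / F
     = 33.8 × 24.3 / 0.67 = 1225.88 mg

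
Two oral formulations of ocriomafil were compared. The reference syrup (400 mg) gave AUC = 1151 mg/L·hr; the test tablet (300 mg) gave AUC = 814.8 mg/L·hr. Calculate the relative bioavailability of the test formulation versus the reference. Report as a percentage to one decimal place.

F_rel = (AUC_test/D_test) / (AUC_ref/D_ref)
      = (814.8/300) / (1151/400)
      = 2.716 / 2.8775 = 0.9439 = 94.39%

F_rel = 94.4%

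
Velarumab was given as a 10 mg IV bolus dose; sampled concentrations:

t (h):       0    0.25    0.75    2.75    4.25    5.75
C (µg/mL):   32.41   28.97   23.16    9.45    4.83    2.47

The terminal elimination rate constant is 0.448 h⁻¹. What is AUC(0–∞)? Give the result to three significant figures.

Trapezoidal AUC_0→5.75:
  [0→0.25]: (32.41+28.97)/2 × 0.25 = 7.6725
  [0.25→0.75]: (28.97+23.16)/2 × 0.5 = 13.0325
  [0.75→2.75]: (23.16+9.45)/2 × 2 = 32.61
  [2.75→4.25]: (9.45+4.83)/2 × 1.5 = 10.71
  [4.25→5.75]: (4.83+2.47)/2 × 1.5 = 5.475
  Sum = 69.5 µg/mL·h
Extrapolated tail: C_last / k_e = 2.47 / 0.448 = 5.513
AUC_0→∞ = 69.5 + 5.513 = 75.013 µg/mL·h

AUC = 75.0 µg/mL·h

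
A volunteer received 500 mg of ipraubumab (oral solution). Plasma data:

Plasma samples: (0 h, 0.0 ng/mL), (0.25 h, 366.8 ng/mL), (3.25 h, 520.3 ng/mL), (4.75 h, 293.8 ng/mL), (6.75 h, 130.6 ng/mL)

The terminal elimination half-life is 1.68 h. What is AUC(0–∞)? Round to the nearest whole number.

AUC = 2728 ng/mL·h

Trapezoidal AUC_0→6.75:
  [0→0.25]: (0.0+366.8)/2 × 0.25 = 45.85
  [0.25→3.25]: (366.8+520.3)/2 × 3 = 1330.65
  [3.25→4.75]: (520.3+293.8)/2 × 1.5 = 610.575
  [4.75→6.75]: (293.8+130.6)/2 × 2 = 424.4
  Sum = 2411.475 ng/mL·h
k_e = ln2 / t½ = 0.693147 / 1.68 = 0.4126 h^-1
Extrapolated tail: C_last / k_e = 130.6 / 0.4126 = 316.529
AUC_0→∞ = 2411.475 + 316.529 = 2728.004 ng/mL·h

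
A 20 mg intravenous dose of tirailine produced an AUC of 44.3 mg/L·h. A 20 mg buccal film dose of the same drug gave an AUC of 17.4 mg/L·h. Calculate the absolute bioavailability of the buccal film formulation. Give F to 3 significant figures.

F = 0.393

F = (AUC_ev / D_ev) / (AUC_iv / D_iv)
  = (17.4/20) / (44.3/20)
  = 0.87 / 2.215 = 0.3928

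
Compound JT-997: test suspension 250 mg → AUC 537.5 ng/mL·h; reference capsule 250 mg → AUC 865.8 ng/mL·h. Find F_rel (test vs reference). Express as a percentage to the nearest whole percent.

F_rel = (AUC_test/D_test) / (AUC_ref/D_ref)
      = (537.5/250) / (865.8/250)
      = 2.15 / 3.4632 = 0.6208 = 62.08%

F_rel = 62%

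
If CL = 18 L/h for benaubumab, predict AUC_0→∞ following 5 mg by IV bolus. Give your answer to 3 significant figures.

AUC_0→∞ = Dose_iv / CL
        = 5 / 18 = 0.277778 mg/L·h

AUC = 0.278 mg/L·h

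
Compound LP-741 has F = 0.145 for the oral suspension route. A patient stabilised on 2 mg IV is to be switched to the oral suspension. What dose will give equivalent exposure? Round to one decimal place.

For equal systemic exposure: F × D_ev = D_iv
D_ev = D_iv / F = 2 / 0.145 = 13.7931 mg

D_oral = 13.8 mg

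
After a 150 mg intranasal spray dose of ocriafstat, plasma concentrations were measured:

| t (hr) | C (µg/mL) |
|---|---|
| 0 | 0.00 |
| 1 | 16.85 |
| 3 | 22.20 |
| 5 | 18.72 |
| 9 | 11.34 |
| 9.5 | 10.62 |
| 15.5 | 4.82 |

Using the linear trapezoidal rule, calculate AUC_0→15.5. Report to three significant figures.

AUC = 200 µg/mL·hr

Trapezoidal AUC_0→15.5:
  [0→1]: (0.00+16.85)/2 × 1 = 8.425
  [1→3]: (16.85+22.20)/2 × 2 = 39.05
  [3→5]: (22.20+18.72)/2 × 2 = 40.92
  [5→9]: (18.72+11.34)/2 × 4 = 60.12
  [9→9.5]: (11.34+10.62)/2 × 0.5 = 5.49
  [9.5→15.5]: (10.62+4.82)/2 × 6 = 46.32
  Sum = 200.325 µg/mL·hr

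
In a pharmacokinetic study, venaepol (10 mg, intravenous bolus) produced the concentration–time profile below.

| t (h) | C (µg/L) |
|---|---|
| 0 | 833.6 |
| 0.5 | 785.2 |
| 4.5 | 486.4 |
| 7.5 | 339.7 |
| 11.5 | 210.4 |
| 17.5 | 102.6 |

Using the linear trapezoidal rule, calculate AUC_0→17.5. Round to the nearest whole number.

AUC = 6226 µg/L·h

Trapezoidal AUC_0→17.5:
  [0→0.5]: (833.6+785.2)/2 × 0.5 = 404.7
  [0.5→4.5]: (785.2+486.4)/2 × 4 = 2543.2
  [4.5→7.5]: (486.4+339.7)/2 × 3 = 1239.15
  [7.5→11.5]: (339.7+210.4)/2 × 4 = 1100.2
  [11.5→17.5]: (210.4+102.6)/2 × 6 = 939.0
  Sum = 6226.25 µg/L·h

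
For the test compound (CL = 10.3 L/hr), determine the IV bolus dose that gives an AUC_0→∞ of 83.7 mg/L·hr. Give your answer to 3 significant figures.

Dose_iv = CL × AUC_0→∞
     = 10.3 × 83.7 = 862.11 mg

Dose = 862 mg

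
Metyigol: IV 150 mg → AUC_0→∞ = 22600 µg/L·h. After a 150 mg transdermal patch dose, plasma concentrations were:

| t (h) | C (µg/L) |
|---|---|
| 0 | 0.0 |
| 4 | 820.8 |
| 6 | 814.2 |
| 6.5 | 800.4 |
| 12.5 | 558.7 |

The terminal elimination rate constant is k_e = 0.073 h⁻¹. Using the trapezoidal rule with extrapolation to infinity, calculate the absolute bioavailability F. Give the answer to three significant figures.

F = 0.682

Trapezoidal AUC_0→12.5 (transdermal patch):
  [0→4]: (0.0+820.8)/2 × 4 = 1641.6
  [4→6]: (820.8+814.2)/2 × 2 = 1635.0
  [6→6.5]: (814.2+800.4)/2 × 0.5 = 403.65
  [6.5→12.5]: (800.4+558.7)/2 × 6 = 4077.3
  Sum = 7757.55 µg/L·h
Tail: C_last/k_e = 558.7/0.073 = 7653.425
AUC_0→∞ (transdermal patch) = 7757.55 + 7653.425 = 15410.975 µg/L·h
F = (AUC_ev/D_ev)/(AUC_iv/D_iv) = (15410.975/150)/(22600/150) = 102.74/150.667 = 0.6819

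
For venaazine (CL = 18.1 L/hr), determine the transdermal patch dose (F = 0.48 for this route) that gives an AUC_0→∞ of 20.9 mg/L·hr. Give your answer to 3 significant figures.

Dose = CL × AUC_0→∞ / F
     = 18.1 × 20.9 / 0.48 = 788.104 mg

Dose = 788 mg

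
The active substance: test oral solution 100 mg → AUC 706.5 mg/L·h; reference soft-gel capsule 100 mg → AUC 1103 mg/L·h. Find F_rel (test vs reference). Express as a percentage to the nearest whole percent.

F_rel = 64%

F_rel = (AUC_test/D_test) / (AUC_ref/D_ref)
      = (706.5/100) / (1103/100)
      = 7.065 / 11.03 = 0.6405 = 64.05%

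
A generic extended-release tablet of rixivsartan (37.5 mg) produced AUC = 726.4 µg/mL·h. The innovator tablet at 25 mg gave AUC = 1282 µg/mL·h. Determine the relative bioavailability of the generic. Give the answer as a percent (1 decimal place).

F_rel = (AUC_test/D_test) / (AUC_ref/D_ref)
      = (726.4/37.5) / (1282/25)
      = 19.3707 / 51.28 = 0.3777 = 37.77%

F_rel = 37.8%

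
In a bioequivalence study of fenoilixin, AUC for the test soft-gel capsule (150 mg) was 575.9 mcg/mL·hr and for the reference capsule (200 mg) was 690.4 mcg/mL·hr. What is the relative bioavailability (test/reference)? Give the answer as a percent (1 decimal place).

F_rel = 111.2%

F_rel = (AUC_test/D_test) / (AUC_ref/D_ref)
      = (575.9/150) / (690.4/200)
      = 3.83933 / 3.452 = 1.1122 = 111.22%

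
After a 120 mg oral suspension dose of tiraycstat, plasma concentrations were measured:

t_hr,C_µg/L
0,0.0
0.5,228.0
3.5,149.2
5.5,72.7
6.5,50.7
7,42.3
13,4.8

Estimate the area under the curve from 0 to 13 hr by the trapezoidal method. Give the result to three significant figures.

Trapezoidal AUC_0→13:
  [0→0.5]: (0.0+228.0)/2 × 0.5 = 57.0
  [0.5→3.5]: (228.0+149.2)/2 × 3 = 565.8
  [3.5→5.5]: (149.2+72.7)/2 × 2 = 221.9
  [5.5→6.5]: (72.7+50.7)/2 × 1 = 61.7
  [6.5→7]: (50.7+42.3)/2 × 0.5 = 23.25
  [7→13]: (42.3+4.8)/2 × 6 = 141.3
  Sum = 1070.95 µg/L·hr

AUC = 1070 µg/L·hr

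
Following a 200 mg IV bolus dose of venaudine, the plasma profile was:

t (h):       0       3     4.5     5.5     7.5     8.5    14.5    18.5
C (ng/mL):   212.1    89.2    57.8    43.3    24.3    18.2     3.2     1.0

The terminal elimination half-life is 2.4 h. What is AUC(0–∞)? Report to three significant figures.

AUC = 778 ng/mL·h

Trapezoidal AUC_0→18.5:
  [0→3]: (212.1+89.2)/2 × 3 = 451.95
  [3→4.5]: (89.2+57.8)/2 × 1.5 = 110.25
  [4.5→5.5]: (57.8+43.3)/2 × 1 = 50.55
  [5.5→7.5]: (43.3+24.3)/2 × 2 = 67.6
  [7.5→8.5]: (24.3+18.2)/2 × 1 = 21.25
  [8.5→14.5]: (18.2+3.2)/2 × 6 = 64.2
  [14.5→18.5]: (3.2+1.0)/2 × 4 = 8.4
  Sum = 774.2 ng/mL·h
k_e = ln2 / t½ = 0.693147 / 2.4 = 0.2888 h^-1
Extrapolated tail: C_last / k_e = 1.0 / 0.2888 = 3.463
AUC_0→∞ = 774.2 + 3.463 = 777.663 ng/mL·h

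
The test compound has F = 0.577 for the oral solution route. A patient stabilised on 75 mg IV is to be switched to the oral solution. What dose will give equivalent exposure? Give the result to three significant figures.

D_oral = 130 mg

For equal systemic exposure: F × D_ev = D_iv
D_ev = D_iv / F = 75 / 0.577 = 129.983 mg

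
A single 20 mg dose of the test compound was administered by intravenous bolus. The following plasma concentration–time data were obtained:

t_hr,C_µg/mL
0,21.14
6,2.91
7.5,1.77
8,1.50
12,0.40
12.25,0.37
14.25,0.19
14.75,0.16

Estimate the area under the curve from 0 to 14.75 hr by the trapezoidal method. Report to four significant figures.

Trapezoidal AUC_0→14.75:
  [0→6]: (21.14+2.91)/2 × 6 = 72.15
  [6→7.5]: (2.91+1.77)/2 × 1.5 = 3.51
  [7.5→8]: (1.77+1.50)/2 × 0.5 = 0.8175
  [8→12]: (1.50+0.40)/2 × 4 = 3.8
  [12→12.25]: (0.40+0.37)/2 × 0.25 = 0.09625
  [12.25→14.25]: (0.37+0.19)/2 × 2 = 0.56
  [14.25→14.75]: (0.19+0.16)/2 × 0.5 = 0.0875
  Sum = 81.02125 µg/mL·hr

AUC = 81.02 µg/mL·hr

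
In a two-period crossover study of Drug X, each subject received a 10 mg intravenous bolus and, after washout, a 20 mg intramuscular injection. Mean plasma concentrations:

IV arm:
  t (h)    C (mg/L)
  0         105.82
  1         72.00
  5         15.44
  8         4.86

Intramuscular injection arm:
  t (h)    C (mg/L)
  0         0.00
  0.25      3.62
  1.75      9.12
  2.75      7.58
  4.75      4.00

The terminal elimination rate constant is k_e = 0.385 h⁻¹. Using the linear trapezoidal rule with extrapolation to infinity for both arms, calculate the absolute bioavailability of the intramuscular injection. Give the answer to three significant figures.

Trapezoidal AUC_0→8 (IV):
  [0→1]: (105.82+72.00)/2 × 1 = 88.91
  [1→5]: (72.00+15.44)/2 × 4 = 174.88
  [5→8]: (15.44+4.86)/2 × 3 = 30.45
  Sum = 294.24 mg/L·h
IV tail: 4.86/0.385 = 12.623; AUC_iv,0→∞ = 294.24 + 12.623 = 306.863 mg/L·h
Trapezoidal AUC_0→4.75 (intramuscular injection):
  [0→0.25]: (0.00+3.62)/2 × 0.25 = 0.4525
  [0.25→1.75]: (3.62+9.12)/2 × 1.5 = 9.555
  [1.75→2.75]: (9.12+7.58)/2 × 1 = 8.35
  [2.75→4.75]: (7.58+4.00)/2 × 2 = 11.58
  Sum = 29.9375 mg/L·h
intramuscular injection tail: 4.00/0.385 = 10.390; AUC_ev,0→∞ = 29.9375 + 10.390 = 40.3275 mg/L·h
F = (AUC_ev/D_ev)/(AUC_iv/D_iv) = (40.3275/20)/(306.863/10) = 2.016375/30.6863 = 0.0657

F = 0.0657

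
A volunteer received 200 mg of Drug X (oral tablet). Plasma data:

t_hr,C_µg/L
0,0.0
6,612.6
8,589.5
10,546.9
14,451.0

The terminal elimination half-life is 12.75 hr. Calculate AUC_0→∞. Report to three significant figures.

AUC = 14500 µg/L·hr

Trapezoidal AUC_0→14:
  [0→6]: (0.0+612.6)/2 × 6 = 1837.8
  [6→8]: (612.6+589.5)/2 × 2 = 1202.1
  [8→10]: (589.5+546.9)/2 × 2 = 1136.4
  [10→14]: (546.9+451.0)/2 × 4 = 1995.8
  Sum = 6172.1 µg/L·hr
k_e = ln2 / t½ = 0.693147 / 12.75 = 0.0544 hr^-1
Extrapolated tail: C_last / k_e = 451.0 / 0.0544 = 8290.441
AUC_0→∞ = 6172.1 + 8290.441 = 14462.541 µg/L·hr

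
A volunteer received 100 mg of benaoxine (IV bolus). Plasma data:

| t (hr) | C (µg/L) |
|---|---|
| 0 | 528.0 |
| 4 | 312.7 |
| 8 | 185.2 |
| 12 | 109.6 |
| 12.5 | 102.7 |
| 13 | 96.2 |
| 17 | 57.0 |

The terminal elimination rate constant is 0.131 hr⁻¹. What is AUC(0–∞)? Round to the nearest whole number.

AUC = 4111 µg/L·hr

Trapezoidal AUC_0→17:
  [0→4]: (528.0+312.7)/2 × 4 = 1681.4
  [4→8]: (312.7+185.2)/2 × 4 = 995.8
  [8→12]: (185.2+109.6)/2 × 4 = 589.6
  [12→12.5]: (109.6+102.7)/2 × 0.5 = 53.075
  [12.5→13]: (102.7+96.2)/2 × 0.5 = 49.725
  [13→17]: (96.2+57.0)/2 × 4 = 306.4
  Sum = 3676.0 µg/L·hr
Extrapolated tail: C_last / k_e = 57.0 / 0.131 = 435.115
AUC_0→∞ = 3676.0 + 435.115 = 4111.115 µg/L·hr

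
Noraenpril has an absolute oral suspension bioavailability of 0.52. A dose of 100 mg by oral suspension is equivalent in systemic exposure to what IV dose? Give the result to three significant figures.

D_iv = 52.0 mg

Systemic exposure from an extravascular dose = F × D_ev, so the equivalent IV dose is F × D_ev.
D_iv = F × D_ev = 0.52 × 100 = 52 mg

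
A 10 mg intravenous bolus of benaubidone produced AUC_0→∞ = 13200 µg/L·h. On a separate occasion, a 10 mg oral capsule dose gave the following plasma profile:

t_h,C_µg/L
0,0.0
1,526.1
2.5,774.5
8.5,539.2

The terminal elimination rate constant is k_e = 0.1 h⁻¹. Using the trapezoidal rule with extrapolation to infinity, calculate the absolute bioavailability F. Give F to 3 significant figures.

Trapezoidal AUC_0→8.5 (oral capsule):
  [0→1]: (0.0+526.1)/2 × 1 = 263.05
  [1→2.5]: (526.1+774.5)/2 × 1.5 = 975.45
  [2.5→8.5]: (774.5+539.2)/2 × 6 = 3941.1
  Sum = 5179.6 µg/L·h
Tail: C_last/k_e = 539.2/0.1 = 5392.000
AUC_0→∞ (oral capsule) = 5179.6 + 5392.000 = 10571.6 µg/L·h
F = (AUC_ev/D_ev)/(AUC_iv/D_iv) = (10571.6/10)/(13200/10) = 1057.16/1320 = 0.8009

F = 0.801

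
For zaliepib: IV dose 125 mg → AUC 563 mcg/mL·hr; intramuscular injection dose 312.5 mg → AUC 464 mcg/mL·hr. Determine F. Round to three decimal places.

F = (AUC_ev / D_ev) / (AUC_iv / D_iv)
  = (464/312.5) / (563/125)
  = 1.4848 / 4.504 = 0.3297

F = 0.330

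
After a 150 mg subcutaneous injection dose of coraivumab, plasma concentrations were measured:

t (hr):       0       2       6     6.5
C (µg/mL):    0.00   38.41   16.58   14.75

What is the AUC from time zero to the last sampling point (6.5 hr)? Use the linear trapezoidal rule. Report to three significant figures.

AUC = 156 µg/mL·hr

Trapezoidal AUC_0→6.5:
  [0→2]: (0.00+38.41)/2 × 2 = 38.41
  [2→6]: (38.41+16.58)/2 × 4 = 109.98
  [6→6.5]: (16.58+14.75)/2 × 0.5 = 7.8325
  Sum = 156.2225 µg/mL·hr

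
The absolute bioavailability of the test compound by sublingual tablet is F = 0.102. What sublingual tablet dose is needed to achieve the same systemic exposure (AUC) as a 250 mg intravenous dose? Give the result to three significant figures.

For equal systemic exposure: F × D_ev = D_iv
D_ev = D_iv / F = 250 / 0.102 = 2450.98 mg

D_sublingual = 2450 mg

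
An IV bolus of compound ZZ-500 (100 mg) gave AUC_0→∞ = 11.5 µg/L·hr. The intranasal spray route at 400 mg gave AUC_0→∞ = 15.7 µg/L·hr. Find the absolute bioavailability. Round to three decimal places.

F = (AUC_ev / D_ev) / (AUC_iv / D_iv)
  = (15.7/400) / (11.5/100)
  = 0.03925 / 0.115 = 0.3413

F = 0.341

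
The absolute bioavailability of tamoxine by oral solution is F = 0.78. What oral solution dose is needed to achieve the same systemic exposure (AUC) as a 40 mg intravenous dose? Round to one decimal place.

For equal systemic exposure: F × D_ev = D_iv
D_ev = D_iv / F = 40 / 0.78 = 51.2821 mg

D_oral = 51.3 mg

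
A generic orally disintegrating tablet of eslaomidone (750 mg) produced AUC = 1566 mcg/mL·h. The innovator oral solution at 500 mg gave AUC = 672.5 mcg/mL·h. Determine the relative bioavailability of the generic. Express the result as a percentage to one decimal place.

F_rel = 155.2%

F_rel = (AUC_test/D_test) / (AUC_ref/D_ref)
      = (1566/750) / (672.5/500)
      = 2.088 / 1.345 = 1.5524 = 155.24%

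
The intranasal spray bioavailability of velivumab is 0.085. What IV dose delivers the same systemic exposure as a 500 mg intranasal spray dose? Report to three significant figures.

D_iv = 42.5 mg

Systemic exposure from an extravascular dose = F × D_ev, so the equivalent IV dose is F × D_ev.
D_iv = F × D_ev = 0.085 × 500 = 42.5 mg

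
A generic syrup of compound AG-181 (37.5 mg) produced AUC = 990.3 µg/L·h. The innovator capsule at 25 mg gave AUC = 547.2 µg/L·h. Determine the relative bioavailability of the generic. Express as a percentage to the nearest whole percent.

F_rel = (AUC_test/D_test) / (AUC_ref/D_ref)
      = (990.3/37.5) / (547.2/25)
      = 26.408 / 21.888 = 1.2065 = 120.65%

F_rel = 121%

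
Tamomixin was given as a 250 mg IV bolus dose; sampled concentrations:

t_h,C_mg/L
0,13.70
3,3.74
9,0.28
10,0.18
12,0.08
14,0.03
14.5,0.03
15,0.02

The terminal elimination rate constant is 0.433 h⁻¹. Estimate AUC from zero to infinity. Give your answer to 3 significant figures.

AUC = 38.9 mg/L·h

Trapezoidal AUC_0→15:
  [0→3]: (13.70+3.74)/2 × 3 = 26.16
  [3→9]: (3.74+0.28)/2 × 6 = 12.06
  [9→10]: (0.28+0.18)/2 × 1 = 0.23
  [10→12]: (0.18+0.08)/2 × 2 = 0.26
  [12→14]: (0.08+0.03)/2 × 2 = 0.11
  [14→14.5]: (0.03+0.03)/2 × 0.5 = 0.015
  [14.5→15]: (0.03+0.02)/2 × 0.5 = 0.0125
  Sum = 38.8475 mg/L·h
Extrapolated tail: C_last / k_e = 0.02 / 0.433 = 0.046
AUC_0→∞ = 38.8475 + 0.046 = 38.8935 mg/L·h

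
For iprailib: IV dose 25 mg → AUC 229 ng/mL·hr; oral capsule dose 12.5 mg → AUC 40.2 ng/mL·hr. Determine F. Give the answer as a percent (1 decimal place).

F = 35.1%

F = (AUC_ev / D_ev) / (AUC_iv / D_iv)
  = (40.2/12.5) / (229/25)
  = 3.216 / 9.16 = 0.3511
  = 35.11%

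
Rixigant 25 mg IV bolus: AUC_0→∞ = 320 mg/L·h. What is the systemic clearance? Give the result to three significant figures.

CL = Dose_iv / AUC_0→∞
   = 25 / 320 = 0.078125 L/h

CL = 0.0781 L/h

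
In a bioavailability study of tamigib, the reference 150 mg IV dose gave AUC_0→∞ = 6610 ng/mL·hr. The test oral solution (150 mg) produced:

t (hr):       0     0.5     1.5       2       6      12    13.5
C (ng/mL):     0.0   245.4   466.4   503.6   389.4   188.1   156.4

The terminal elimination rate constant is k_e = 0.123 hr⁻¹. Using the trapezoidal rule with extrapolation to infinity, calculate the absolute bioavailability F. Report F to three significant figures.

F = 0.864

Trapezoidal AUC_0→13.5 (oral solution):
  [0→0.5]: (0.0+245.4)/2 × 0.5 = 61.35
  [0.5→1.5]: (245.4+466.4)/2 × 1 = 355.9
  [1.5→2]: (466.4+503.6)/2 × 0.5 = 242.5
  [2→6]: (503.6+389.4)/2 × 4 = 1786.0
  [6→12]: (389.4+188.1)/2 × 6 = 1732.5
  [12→13.5]: (188.1+156.4)/2 × 1.5 = 258.375
  Sum = 4436.625 ng/mL·hr
Tail: C_last/k_e = 156.4/0.123 = 1271.545
AUC_0→∞ (oral solution) = 4436.625 + 1271.545 = 5708.17 ng/mL·hr
F = (AUC_ev/D_ev)/(AUC_iv/D_iv) = (5708.17/150)/(6610/150) = 38.0545/44.0667 = 0.8636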